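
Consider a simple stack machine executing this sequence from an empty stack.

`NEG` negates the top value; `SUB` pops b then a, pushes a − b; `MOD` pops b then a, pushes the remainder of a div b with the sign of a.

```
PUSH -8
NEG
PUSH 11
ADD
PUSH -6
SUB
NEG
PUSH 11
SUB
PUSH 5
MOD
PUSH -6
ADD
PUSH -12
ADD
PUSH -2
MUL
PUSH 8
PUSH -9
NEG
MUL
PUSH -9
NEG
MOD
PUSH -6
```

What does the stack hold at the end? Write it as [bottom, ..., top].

[38, 0, -6]

PUSH -8  → -8
NEG      → 8
PUSH 11  → 8 11
ADD      → 19
PUSH -6  → 19 -6
SUB      → 25
NEG      → -25
PUSH 11  → -25 11
SUB      → -36
PUSH 5   → -36 5
MOD      → -1
PUSH -6  → -1 -6
ADD      → -7
PUSH -12 → -7 -12
ADD      → -19
PUSH -2  → -19 -2
MUL      → 38
PUSH 8   → 38 8
PUSH -9  → 38 8 -9
NEG      → 38 8 9
MUL      → 38 72
PUSH -9  → 38 72 -9
NEG      → 38 72 9
MOD      → 38 0
PUSH -6  → 38 0 -6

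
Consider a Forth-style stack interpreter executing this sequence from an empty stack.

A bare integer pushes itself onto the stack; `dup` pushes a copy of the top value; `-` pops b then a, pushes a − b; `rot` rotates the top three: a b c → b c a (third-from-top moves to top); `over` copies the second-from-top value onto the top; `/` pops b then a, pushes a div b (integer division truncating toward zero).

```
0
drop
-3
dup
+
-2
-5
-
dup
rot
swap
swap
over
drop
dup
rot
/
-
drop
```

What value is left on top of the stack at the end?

0     [0]
drop  []
-3    [-3]
dup   [-3, -3]
+     [-6]
-2    [-6, -2]
-5    [-6, -2, -5]
-     [-6, 3]
dup   [-6, 3, 3]
rot   [3, 3, -6]
swap  [3, -6, 3]
swap  [3, 3, -6]
over  [3, 3, -6, 3]
drop  [3, 3, -6]
dup   [3, 3, -6, -6]
rot   [3, -6, -6, 3]
/     [3, -6, -2]
-     [3, -4]
drop  [3]

3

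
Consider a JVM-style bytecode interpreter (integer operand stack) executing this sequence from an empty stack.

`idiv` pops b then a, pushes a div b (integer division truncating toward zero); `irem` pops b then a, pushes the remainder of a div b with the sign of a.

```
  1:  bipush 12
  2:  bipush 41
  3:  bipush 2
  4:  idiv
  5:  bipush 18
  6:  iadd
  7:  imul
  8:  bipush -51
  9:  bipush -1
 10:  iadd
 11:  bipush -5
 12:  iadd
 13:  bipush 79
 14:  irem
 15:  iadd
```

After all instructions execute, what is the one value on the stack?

bipush 12  -> 12
bipush 41  -> 12 41
bipush 2   -> 12 41 2
idiv       -> 12 20
bipush 18  -> 12 20 18
iadd       -> 12 38
imul       -> 456
bipush -51 -> 456 -51
bipush -1  -> 456 -51 -1
iadd       -> 456 -52
bipush -5  -> 456 -52 -5
iadd       -> 456 -57
bipush 79  -> 456 -57 79
irem       -> 456 -57
iadd       -> 399

399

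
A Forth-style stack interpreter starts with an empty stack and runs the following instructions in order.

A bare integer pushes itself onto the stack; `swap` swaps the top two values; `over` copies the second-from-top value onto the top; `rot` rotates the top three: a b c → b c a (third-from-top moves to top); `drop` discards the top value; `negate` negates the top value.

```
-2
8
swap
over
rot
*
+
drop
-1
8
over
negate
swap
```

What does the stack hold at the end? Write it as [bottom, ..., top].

-2     -> [-2]
8      -> [-2, 8]
swap   -> [8, -2]
over   -> [8, -2, 8]
rot    -> [-2, 8, 8]
*      -> [-2, 64]
+      -> [62]
drop   -> []
-1     -> [-1]
8      -> [-1, 8]
over   -> [-1, 8, -1]
negate -> [-1, 8, 1]
swap   -> [-1, 1, 8]

[-1, 1, 8]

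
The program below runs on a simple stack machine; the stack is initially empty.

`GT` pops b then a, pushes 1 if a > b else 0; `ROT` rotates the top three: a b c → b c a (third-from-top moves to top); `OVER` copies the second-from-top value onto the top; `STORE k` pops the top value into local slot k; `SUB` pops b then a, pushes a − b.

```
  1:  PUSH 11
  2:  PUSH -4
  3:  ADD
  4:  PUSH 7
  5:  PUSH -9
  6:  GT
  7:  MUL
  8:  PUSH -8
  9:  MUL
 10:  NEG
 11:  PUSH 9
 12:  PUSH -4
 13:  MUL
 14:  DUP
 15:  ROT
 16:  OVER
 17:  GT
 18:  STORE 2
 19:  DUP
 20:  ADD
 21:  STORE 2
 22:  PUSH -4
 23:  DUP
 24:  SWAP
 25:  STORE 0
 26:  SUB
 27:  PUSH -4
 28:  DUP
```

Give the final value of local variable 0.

PUSH 11 -> 11
PUSH -4 -> 11 -4
ADD     -> 7
PUSH 7  -> 7 7
PUSH -9 -> 7 7 -9
GT      -> 7 1
MUL     -> 7
PUSH -8 -> 7 -8
MUL     -> -56
NEG     -> 56
PUSH 9  -> 56 9
PUSH -4 -> 56 9 -4
MUL     -> 56 -36
DUP     -> 56 -36 -36
ROT     -> -36 -36 56
OVER    -> -36 -36 56 -36
GT      -> -36 -36 1
STORE 2 -> -36 -36
DUP     -> -36 -36 -36
ADD     -> -36 -72
STORE 2 -> -36
PUSH -4 -> -36 -4
DUP     -> -36 -4 -4
SWAP    -> -36 -4 -4
STORE 0 -> -36 -4
SUB     -> -32
PUSH -4 -> -32 -4
DUP     -> -32 -4 -4

-4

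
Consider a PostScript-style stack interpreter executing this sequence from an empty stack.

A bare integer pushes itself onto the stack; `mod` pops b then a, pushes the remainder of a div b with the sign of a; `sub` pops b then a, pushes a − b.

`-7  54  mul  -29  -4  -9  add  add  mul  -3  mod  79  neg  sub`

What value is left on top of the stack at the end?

79

-7  : [-7]
54  : [-7, 54]
mul : [-378]
-29 : [-378, -29]
-4  : [-378, -29, -4]
-9  : [-378, -29, -4, -9]
add : [-378, -29, -13]
add : [-378, -42]
mul : [15876]
-3  : [15876, -3]
mod : [0]
79  : [0, 79]
neg : [0, -79]
sub : [79]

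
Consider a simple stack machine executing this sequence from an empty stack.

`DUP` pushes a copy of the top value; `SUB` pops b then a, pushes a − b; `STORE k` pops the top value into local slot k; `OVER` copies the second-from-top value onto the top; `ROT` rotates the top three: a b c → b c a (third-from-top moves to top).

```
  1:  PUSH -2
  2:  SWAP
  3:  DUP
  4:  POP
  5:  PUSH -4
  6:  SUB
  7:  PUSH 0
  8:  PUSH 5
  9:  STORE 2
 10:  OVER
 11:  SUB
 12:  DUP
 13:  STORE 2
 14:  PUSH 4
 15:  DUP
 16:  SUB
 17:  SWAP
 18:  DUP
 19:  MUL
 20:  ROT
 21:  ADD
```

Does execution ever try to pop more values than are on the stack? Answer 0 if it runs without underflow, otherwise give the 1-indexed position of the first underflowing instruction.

PUSH -2 -> -2
SWAP  — needs 2 operands, stack has 1 → underflow

2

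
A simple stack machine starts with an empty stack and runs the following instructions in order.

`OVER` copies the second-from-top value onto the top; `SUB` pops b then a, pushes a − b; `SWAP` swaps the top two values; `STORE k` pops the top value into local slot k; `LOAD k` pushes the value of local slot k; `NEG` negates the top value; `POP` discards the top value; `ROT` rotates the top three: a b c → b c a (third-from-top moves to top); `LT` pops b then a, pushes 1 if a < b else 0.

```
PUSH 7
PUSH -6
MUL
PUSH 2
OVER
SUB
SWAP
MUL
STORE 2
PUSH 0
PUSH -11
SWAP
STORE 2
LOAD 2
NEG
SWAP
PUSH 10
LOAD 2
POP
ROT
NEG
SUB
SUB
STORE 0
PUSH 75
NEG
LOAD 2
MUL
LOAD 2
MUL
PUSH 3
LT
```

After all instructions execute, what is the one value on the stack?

1

PUSH 7   → [7]
PUSH -6  → [7, -6]
MUL      → [-42]
PUSH 2   → [-42, 2]
OVER     → [-42, 2, -42]
SUB      → [-42, 44]
SWAP     → [44, -42]
MUL      → [-1848]
STORE 2  → []
PUSH 0   → [0]
PUSH -11 → [0, -11]
SWAP     → [-11, 0]
STORE 2  → [-11]
LOAD 2   → [-11, 0]
NEG      → [-11, 0]
SWAP     → [0, -11]
PUSH 10  → [0, -11, 10]
LOAD 2   → [0, -11, 10, 0]
POP      → [0, -11, 10]
ROT      → [-11, 10, 0]
NEG      → [-11, 10, 0]
SUB      → [-11, 10]
SUB      → [-21]
STORE 0  → []
PUSH 75  → [75]
NEG      → [-75]
LOAD 2   → [-75, 0]
MUL      → [0]
LOAD 2   → [0, 0]
MUL      → [0]
PUSH 3   → [0, 3]
LT       → [1]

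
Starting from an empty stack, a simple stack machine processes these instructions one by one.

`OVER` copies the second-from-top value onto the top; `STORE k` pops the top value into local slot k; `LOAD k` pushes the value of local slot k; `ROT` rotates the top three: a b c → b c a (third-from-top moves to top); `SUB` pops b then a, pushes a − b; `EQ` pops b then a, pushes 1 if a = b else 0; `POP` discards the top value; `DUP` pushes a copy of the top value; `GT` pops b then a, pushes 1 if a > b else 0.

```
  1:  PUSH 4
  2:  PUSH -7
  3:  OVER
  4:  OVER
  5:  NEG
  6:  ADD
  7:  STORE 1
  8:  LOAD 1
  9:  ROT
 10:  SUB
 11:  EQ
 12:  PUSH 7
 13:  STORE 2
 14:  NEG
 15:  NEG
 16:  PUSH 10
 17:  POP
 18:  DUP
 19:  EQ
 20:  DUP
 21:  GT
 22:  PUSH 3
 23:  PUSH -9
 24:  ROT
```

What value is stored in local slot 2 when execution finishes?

7

PUSH 4   4
PUSH -7  4 -7
OVER     4 -7 4
OVER     4 -7 4 -7
NEG      4 -7 4 7
ADD      4 -7 11
STORE 1  4 -7
LOAD 1   4 -7 11
ROT      -7 11 4
SUB      -7 7
EQ       0
PUSH 7   0 7
STORE 2  0
NEG      0
NEG      0
PUSH 10  0 10
POP      0
DUP      0 0
EQ       1
DUP      1 1
GT       0
PUSH 3   0 3
PUSH -9  0 3 -9
ROT      3 -9 0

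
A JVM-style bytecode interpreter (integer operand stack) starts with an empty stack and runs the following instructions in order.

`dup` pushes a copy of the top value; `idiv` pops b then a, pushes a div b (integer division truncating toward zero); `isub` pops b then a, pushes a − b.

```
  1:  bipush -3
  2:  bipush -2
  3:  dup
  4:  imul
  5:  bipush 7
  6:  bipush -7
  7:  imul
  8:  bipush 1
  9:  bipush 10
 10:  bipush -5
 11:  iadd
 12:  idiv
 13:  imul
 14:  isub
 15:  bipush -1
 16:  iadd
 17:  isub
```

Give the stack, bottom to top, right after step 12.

[-3, 4, -49, 0]

bipush -3 -> -3
bipush -2 -> -3 -2
dup       -> -3 -2 -2
imul      -> -3 4
bipush 7  -> -3 4 7
bipush -7 -> -3 4 7 -7
imul      -> -3 4 -49
bipush 1  -> -3 4 -49 1
bipush 10 -> -3 4 -49 1 10
bipush -5 -> -3 4 -49 1 10 -5
iadd      -> -3 4 -49 1 5
idiv      -> -3 4 -49 0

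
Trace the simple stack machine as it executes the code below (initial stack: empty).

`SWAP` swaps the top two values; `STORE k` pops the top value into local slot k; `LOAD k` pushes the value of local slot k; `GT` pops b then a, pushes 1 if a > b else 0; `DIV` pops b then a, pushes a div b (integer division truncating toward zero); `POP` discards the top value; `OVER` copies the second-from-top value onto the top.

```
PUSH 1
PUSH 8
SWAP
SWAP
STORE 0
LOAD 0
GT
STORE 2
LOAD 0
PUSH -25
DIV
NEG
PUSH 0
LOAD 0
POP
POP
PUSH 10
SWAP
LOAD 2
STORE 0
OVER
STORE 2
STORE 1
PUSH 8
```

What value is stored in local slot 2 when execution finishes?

PUSH 1   -> 1
PUSH 8   -> 1 8
SWAP     -> 8 1
SWAP     -> 1 8
STORE 0  -> 1
LOAD 0   -> 1 8
GT       -> 0
STORE 2  -> (empty)
LOAD 0   -> 8
PUSH -25 -> 8 -25
DIV      -> 0
NEG      -> 0
PUSH 0   -> 0 0
LOAD 0   -> 0 0 8
POP      -> 0 0
POP      -> 0
PUSH 10  -> 0 10
SWAP     -> 10 0
LOAD 2   -> 10 0 0
STORE 0  -> 10 0
OVER     -> 10 0 10
STORE 2  -> 10 0
STORE 1  -> 10
PUSH 8   -> 10 8

10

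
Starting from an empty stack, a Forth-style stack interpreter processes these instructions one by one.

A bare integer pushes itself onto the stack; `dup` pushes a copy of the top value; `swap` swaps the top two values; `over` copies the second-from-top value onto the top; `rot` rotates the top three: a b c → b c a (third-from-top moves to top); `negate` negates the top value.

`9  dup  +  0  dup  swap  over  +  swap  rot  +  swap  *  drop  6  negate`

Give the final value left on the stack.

9      -> 9
dup    -> 9 9
+      -> 18
0      -> 18 0
dup    -> 18 0 0
swap   -> 18 0 0
over   -> 18 0 0 0
+      -> 18 0 0
swap   -> 18 0 0
rot    -> 0 0 18
+      -> 0 18
swap   -> 18 0
*      -> 0
drop   -> (empty)
6      -> 6
negate -> -6

-6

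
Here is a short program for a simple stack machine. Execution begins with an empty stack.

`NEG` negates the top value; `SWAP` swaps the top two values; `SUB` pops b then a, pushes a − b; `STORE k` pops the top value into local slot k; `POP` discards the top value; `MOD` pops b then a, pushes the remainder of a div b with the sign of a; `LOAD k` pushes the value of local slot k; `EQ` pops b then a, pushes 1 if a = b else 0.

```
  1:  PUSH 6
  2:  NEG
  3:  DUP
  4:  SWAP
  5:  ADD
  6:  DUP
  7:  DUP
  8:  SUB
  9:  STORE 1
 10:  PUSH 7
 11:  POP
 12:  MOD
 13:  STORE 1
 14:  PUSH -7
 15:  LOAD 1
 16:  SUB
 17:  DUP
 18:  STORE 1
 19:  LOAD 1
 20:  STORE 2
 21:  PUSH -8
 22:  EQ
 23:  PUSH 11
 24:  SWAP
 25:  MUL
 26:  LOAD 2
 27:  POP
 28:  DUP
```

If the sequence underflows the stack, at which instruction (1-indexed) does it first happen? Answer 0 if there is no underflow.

12

PUSH 6  -> 6
NEG     -> -6
DUP     -> -6 -6
SWAP    -> -6 -6
ADD     -> -12
DUP     -> -12 -12
DUP     -> -12 -12 -12
SUB     -> -12 0
STORE 1 -> -12
PUSH 7  -> -12 7
POP     -> -12
MOD  — needs 2 operands, stack has 1 → underflow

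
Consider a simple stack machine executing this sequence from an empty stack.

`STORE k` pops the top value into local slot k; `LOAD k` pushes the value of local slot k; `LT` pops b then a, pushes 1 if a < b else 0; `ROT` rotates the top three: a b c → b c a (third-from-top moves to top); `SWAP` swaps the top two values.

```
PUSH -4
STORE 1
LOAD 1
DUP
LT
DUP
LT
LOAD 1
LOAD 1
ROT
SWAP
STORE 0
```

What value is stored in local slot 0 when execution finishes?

PUSH -4 → [-4]
STORE 1 → []
LOAD 1  → [-4]
DUP     → [-4, -4]
LT      → [0]
DUP     → [0, 0]
LT      → [0]
LOAD 1  → [0, -4]
LOAD 1  → [0, -4, -4]
ROT     → [-4, -4, 0]
SWAP    → [-4, 0, -4]
STORE 0 → [-4, 0]

-4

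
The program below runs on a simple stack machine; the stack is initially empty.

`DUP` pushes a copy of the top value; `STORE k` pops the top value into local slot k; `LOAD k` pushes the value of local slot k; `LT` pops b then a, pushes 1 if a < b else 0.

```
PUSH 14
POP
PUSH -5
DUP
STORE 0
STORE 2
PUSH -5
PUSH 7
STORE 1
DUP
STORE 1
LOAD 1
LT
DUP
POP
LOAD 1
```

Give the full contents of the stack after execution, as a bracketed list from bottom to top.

PUSH 14 : [14]
POP     : []
PUSH -5 : [-5]
DUP     : [-5, -5]
STORE 0 : [-5]
STORE 2 : []
PUSH -5 : [-5]
PUSH 7  : [-5, 7]
STORE 1 : [-5]
DUP     : [-5, -5]
STORE 1 : [-5]
LOAD 1  : [-5, -5]
LT      : [0]
DUP     : [0, 0]
POP     : [0]
LOAD 1  : [0, -5]

[0, -5]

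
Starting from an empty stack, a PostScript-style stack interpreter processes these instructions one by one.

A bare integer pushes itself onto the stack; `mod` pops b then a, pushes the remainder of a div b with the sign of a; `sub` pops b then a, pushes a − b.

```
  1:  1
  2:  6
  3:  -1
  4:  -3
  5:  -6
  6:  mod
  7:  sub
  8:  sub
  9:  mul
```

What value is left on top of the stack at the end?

4

1   → [1]
6   → [1, 6]
-1  → [1, 6, -1]
-3  → [1, 6, -1, -3]
-6  → [1, 6, -1, -3, -6]
mod → [1, 6, -1, -3]
sub → [1, 6, 2]
sub → [1, 4]
mul → [4]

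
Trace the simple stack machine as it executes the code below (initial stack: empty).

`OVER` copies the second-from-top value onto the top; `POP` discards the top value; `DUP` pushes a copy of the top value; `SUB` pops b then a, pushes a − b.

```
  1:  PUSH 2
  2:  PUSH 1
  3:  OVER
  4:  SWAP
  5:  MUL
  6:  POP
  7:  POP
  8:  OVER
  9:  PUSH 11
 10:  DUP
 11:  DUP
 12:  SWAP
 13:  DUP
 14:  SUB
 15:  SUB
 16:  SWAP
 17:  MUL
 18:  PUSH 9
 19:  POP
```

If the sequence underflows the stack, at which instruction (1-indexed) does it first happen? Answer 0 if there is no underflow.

8

PUSH 2 -> [2]
PUSH 1 -> [2, 1]
OVER   -> [2, 1, 2]
SWAP   -> [2, 2, 1]
MUL    -> [2, 2]
POP    -> [2]
POP    -> []
OVER  — needs 2 operands, stack has 0 → underflow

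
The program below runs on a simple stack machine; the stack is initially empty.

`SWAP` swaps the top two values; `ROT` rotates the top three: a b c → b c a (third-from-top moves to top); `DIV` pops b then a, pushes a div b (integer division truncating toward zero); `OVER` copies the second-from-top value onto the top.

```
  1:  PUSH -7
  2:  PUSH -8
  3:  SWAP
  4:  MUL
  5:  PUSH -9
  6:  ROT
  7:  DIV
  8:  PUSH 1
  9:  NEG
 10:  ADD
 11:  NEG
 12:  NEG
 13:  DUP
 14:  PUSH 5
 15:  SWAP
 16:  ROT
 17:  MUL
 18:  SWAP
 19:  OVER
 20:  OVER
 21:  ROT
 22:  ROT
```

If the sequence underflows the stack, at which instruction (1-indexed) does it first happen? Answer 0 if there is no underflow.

6

PUSH -7 -> [-7]
PUSH -8 -> [-7, -8]
SWAP    -> [-8, -7]
MUL     -> [56]
PUSH -9 -> [56, -9]
ROT  — needs 3 operands, stack has 2 → underflow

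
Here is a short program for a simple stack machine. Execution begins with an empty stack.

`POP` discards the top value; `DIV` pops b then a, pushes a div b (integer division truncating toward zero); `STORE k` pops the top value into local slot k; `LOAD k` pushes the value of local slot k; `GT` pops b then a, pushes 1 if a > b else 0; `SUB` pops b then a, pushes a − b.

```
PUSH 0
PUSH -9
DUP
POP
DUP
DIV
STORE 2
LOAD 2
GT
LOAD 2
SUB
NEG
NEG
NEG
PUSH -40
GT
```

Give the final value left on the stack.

PUSH 0   → [0]
PUSH -9  → [0, -9]
DUP      → [0, -9, -9]
POP      → [0, -9]
DUP      → [0, -9, -9]
DIV      → [0, 1]
STORE 2  → [0]
LOAD 2   → [0, 1]
GT       → [0]
LOAD 2   → [0, 1]
SUB      → [-1]
NEG      → [1]
NEG      → [-1]
NEG      → [1]
PUSH -40 → [1, -40]
GT       → [1]

1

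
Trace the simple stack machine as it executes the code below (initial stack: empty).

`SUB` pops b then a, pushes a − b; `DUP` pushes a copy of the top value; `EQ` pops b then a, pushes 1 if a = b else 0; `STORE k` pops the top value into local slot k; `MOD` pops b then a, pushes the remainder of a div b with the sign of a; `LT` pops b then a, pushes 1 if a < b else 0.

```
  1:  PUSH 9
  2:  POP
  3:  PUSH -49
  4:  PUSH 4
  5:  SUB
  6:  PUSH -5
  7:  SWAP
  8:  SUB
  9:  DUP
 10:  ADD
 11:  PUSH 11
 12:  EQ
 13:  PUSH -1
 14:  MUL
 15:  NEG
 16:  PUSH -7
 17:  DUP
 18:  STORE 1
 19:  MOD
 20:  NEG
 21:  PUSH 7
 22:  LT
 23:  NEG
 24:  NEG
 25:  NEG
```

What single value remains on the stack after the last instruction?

-1

PUSH 9   → 9
POP      → (empty)
PUSH -49 → -49
PUSH 4   → -49 4
SUB      → -53
PUSH -5  → -53 -5
SWAP     → -5 -53
SUB      → 48
DUP      → 48 48
ADD      → 96
PUSH 11  → 96 11
EQ       → 0
PUSH -1  → 0 -1
MUL      → 0
NEG      → 0
PUSH -7  → 0 -7
DUP      → 0 -7 -7
STORE 1  → 0 -7
MOD      → 0
NEG      → 0
PUSH 7   → 0 7
LT       → 1
NEG      → -1
NEG      → 1
NEG      → -1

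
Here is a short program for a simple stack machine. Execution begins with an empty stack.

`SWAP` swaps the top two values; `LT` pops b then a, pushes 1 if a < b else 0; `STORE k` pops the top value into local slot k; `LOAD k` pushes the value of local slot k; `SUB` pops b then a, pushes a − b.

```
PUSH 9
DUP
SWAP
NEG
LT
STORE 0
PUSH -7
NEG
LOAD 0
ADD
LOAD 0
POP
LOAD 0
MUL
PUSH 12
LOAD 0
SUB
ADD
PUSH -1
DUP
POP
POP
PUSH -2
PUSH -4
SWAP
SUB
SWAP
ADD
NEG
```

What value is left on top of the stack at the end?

PUSH 9  → [9]
DUP     → [9, 9]
SWAP    → [9, 9]
NEG     → [9, -9]
LT      → [0]
STORE 0 → []
PUSH -7 → [-7]
NEG     → [7]
LOAD 0  → [7, 0]
ADD     → [7]
LOAD 0  → [7, 0]
POP     → [7]
LOAD 0  → [7, 0]
MUL     → [0]
PUSH 12 → [0, 12]
LOAD 0  → [0, 12, 0]
SUB     → [0, 12]
ADD     → [12]
PUSH -1 → [12, -1]
DUP     → [12, -1, -1]
POP     → [12, -1]
POP     → [12]
PUSH -2 → [12, -2]
PUSH -4 → [12, -2, -4]
SWAP    → [12, -4, -2]
SUB     → [12, -2]
SWAP    → [-2, 12]
ADD     → [10]
NEG     → [-10]

-10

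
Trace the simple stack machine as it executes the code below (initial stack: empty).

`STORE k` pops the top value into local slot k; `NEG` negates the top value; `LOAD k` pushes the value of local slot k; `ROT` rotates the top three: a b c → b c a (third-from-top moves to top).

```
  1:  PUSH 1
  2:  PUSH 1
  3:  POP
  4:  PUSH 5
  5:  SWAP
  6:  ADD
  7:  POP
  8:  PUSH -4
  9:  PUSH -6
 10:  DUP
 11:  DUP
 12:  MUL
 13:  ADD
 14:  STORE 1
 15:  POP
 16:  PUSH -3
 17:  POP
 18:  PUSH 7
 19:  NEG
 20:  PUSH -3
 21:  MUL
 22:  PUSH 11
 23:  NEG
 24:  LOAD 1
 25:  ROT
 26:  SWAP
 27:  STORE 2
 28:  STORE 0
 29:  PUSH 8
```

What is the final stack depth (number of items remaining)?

2

PUSH 1  -> [1]
PUSH 1  -> [1, 1]
POP     -> [1]
PUSH 5  -> [1, 5]
SWAP    -> [5, 1]
ADD     -> [6]
POP     -> []
PUSH -4 -> [-4]
PUSH -6 -> [-4, -6]
DUP     -> [-4, -6, -6]
DUP     -> [-4, -6, -6, -6]
MUL     -> [-4, -6, 36]
ADD     -> [-4, 30]
STORE 1 -> [-4]
POP     -> []
PUSH -3 -> [-3]
POP     -> []
PUSH 7  -> [7]
NEG     -> [-7]
PUSH -3 -> [-7, -3]
MUL     -> [21]
PUSH 11 -> [21, 11]
NEG     -> [21, -11]
LOAD 1  -> [21, -11, 30]
ROT     -> [-11, 30, 21]
SWAP    -> [-11, 21, 30]
STORE 2 -> [-11, 21]
STORE 0 -> [-11]
PUSH 8  -> [-11, 8]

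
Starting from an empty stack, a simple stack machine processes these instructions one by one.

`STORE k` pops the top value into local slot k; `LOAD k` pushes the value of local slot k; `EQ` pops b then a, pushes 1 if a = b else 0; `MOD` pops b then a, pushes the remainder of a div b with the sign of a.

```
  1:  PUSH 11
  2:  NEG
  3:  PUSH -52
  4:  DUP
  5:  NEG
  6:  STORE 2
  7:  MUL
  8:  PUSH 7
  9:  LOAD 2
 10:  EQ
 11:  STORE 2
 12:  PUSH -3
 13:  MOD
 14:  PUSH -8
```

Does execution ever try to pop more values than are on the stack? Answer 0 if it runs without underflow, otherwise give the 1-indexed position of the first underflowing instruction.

0

PUSH 11  -> [11]
NEG      -> [-11]
PUSH -52 -> [-11, -52]
DUP      -> [-11, -52, -52]
NEG      -> [-11, -52, 52]
STORE 2  -> [-11, -52]
MUL      -> [572]
PUSH 7   -> [572, 7]
LOAD 2   -> [572, 7, 52]
EQ       -> [572, 0]
STORE 2  -> [572]
PUSH -3  -> [572, -3]
MOD      -> [2]
PUSH -8  -> [2, -8]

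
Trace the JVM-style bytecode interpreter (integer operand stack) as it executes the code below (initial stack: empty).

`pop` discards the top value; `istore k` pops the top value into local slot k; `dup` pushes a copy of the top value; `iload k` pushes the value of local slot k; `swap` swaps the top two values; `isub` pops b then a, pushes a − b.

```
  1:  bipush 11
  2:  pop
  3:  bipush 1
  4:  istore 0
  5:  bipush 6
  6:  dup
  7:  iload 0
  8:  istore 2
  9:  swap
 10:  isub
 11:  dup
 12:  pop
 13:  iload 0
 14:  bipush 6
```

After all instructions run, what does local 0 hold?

bipush 11 : [11]
pop       : []
bipush 1  : [1]
istore 0  : []
bipush 6  : [6]
dup       : [6, 6]
iload 0   : [6, 6, 1]
istore 2  : [6, 6]
swap      : [6, 6]
isub      : [0]
dup       : [0, 0]
pop       : [0]
iload 0   : [0, 1]
bipush 6  : [0, 1, 6]

1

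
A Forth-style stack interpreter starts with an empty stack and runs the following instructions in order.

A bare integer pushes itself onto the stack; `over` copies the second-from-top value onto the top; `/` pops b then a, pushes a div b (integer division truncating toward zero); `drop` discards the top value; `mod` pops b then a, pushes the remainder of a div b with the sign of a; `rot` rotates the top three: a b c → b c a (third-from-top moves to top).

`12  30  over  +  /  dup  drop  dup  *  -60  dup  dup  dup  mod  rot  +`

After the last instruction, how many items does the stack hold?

3

12    [12]
30    [12, 30]
over  [12, 30, 12]
+     [12, 42]
/     [0]
dup   [0, 0]
drop  [0]
dup   [0, 0]
*     [0]
-60   [0, -60]
dup   [0, -60, -60]
dup   [0, -60, -60, -60]
dup   [0, -60, -60, -60, -60]
mod   [0, -60, -60, 0]
rot   [0, -60, 0, -60]
+     [0, -60, -60]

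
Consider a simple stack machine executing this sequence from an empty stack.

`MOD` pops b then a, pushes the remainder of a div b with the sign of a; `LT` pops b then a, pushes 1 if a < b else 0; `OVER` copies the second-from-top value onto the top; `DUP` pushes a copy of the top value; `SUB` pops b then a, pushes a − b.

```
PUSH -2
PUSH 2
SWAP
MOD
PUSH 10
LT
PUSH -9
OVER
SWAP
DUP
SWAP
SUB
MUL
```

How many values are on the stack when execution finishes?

2

PUSH -2 -> [-2]
PUSH 2  -> [-2, 2]
SWAP    -> [2, -2]
MOD     -> [0]
PUSH 10 -> [0, 10]
LT      -> [1]
PUSH -9 -> [1, -9]
OVER    -> [1, -9, 1]
SWAP    -> [1, 1, -9]
DUP     -> [1, 1, -9, -9]
SWAP    -> [1, 1, -9, -9]
SUB     -> [1, 1, 0]
MUL     -> [1, 0]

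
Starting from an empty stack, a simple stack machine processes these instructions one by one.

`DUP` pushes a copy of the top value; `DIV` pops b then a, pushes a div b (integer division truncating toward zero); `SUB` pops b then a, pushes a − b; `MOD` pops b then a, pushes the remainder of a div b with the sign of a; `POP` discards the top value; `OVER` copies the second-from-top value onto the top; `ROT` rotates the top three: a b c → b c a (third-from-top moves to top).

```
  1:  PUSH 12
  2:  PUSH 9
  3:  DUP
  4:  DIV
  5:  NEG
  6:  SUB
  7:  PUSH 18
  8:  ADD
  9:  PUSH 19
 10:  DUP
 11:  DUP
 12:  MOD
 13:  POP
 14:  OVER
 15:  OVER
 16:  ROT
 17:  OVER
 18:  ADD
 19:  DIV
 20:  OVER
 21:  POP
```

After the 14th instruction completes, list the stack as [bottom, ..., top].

PUSH 12  12
PUSH 9   12 9
DUP      12 9 9
DIV      12 1
NEG      12 -1
SUB      13
PUSH 18  13 18
ADD      31
PUSH 19  31 19
DUP      31 19 19
DUP      31 19 19 19
MOD      31 19 0
POP      31 19
OVER     31 19 31

[31, 19, 31]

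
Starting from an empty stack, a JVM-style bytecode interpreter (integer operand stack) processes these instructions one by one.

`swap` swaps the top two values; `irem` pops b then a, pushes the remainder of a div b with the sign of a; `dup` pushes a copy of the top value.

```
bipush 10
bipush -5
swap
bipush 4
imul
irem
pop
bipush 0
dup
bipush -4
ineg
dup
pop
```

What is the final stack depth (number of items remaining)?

3

bipush 10 → 10
bipush -5 → 10 -5
swap      → -5 10
bipush 4  → -5 10 4
imul      → -5 40
irem      → -5
pop       → (empty)
bipush 0  → 0
dup       → 0 0
bipush -4 → 0 0 -4
ineg      → 0 0 4
dup       → 0 0 4 4
pop       → 0 0 4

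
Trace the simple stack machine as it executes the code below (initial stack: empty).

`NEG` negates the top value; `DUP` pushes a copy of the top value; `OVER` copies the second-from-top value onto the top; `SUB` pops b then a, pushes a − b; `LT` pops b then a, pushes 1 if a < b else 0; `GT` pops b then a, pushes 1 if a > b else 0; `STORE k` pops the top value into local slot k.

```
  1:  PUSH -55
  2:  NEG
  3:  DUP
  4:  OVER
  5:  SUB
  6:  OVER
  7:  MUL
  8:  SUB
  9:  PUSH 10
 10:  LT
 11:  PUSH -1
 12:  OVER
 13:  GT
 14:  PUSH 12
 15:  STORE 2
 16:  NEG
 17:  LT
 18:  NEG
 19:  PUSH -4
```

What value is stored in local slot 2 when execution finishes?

12

PUSH -55 -> [-55]
NEG      -> [55]
DUP      -> [55, 55]
OVER     -> [55, 55, 55]
SUB      -> [55, 0]
OVER     -> [55, 0, 55]
MUL      -> [55, 0]
SUB      -> [55]
PUSH 10  -> [55, 10]
LT       -> [0]
PUSH -1  -> [0, -1]
OVER     -> [0, -1, 0]
GT       -> [0, 0]
PUSH 12  -> [0, 0, 12]
STORE 2  -> [0, 0]
NEG      -> [0, 0]
LT       -> [0]
NEG      -> [0]
PUSH -4  -> [0, -4]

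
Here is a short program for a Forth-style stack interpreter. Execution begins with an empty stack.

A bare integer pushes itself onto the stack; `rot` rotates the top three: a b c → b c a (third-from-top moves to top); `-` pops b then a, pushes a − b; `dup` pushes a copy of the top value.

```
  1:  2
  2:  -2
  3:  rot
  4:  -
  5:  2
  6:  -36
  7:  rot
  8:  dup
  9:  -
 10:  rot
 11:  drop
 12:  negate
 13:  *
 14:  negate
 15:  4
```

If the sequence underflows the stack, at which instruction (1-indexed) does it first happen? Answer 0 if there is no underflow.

2   2
-2  2 -2
rot  — needs 3 operands, stack has 2 → underflow

3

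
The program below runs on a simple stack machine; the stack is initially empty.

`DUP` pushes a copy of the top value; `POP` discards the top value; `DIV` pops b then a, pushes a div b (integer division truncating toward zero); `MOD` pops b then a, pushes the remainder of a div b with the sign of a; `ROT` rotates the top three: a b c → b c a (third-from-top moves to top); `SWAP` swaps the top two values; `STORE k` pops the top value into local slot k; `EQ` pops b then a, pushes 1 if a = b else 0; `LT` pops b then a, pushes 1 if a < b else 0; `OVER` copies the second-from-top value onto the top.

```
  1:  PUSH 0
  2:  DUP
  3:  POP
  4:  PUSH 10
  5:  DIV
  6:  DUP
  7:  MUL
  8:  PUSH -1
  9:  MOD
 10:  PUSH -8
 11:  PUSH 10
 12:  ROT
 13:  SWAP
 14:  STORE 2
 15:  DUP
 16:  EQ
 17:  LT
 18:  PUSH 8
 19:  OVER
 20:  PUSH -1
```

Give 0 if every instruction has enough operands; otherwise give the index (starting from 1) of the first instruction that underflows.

0

PUSH 0  → 0
DUP     → 0 0
POP     → 0
PUSH 10 → 0 10
DIV     → 0
DUP     → 0 0
MUL     → 0
PUSH -1 → 0 -1
MOD     → 0
PUSH -8 → 0 -8
PUSH 10 → 0 -8 10
ROT     → -8 10 0
SWAP    → -8 0 10
STORE 2 → -8 0
DUP     → -8 0 0
EQ      → -8 1
LT      → 1
PUSH 8  → 1 8
OVER    → 1 8 1
PUSH -1 → 1 8 1 -1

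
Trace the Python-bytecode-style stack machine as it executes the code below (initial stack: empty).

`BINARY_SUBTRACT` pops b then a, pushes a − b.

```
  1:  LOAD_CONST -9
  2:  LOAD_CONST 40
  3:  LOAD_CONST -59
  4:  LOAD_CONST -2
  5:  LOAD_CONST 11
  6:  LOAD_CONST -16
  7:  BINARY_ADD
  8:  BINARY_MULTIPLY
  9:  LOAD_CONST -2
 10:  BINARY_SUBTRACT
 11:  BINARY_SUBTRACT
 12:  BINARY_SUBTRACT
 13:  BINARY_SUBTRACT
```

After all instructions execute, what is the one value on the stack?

-120

LOAD_CONST -9   : [-9]
LOAD_CONST 40   : [-9, 40]
LOAD_CONST -59  : [-9, 40, -59]
LOAD_CONST -2   : [-9, 40, -59, -2]
LOAD_CONST 11   : [-9, 40, -59, -2, 11]
LOAD_CONST -16  : [-9, 40, -59, -2, 11, -16]
BINARY_ADD      : [-9, 40, -59, -2, -5]
BINARY_MULTIPLY : [-9, 40, -59, 10]
LOAD_CONST -2   : [-9, 40, -59, 10, -2]
BINARY_SUBTRACT : [-9, 40, -59, 12]
BINARY_SUBTRACT : [-9, 40, -71]
BINARY_SUBTRACT : [-9, 111]
BINARY_SUBTRACT : [-120]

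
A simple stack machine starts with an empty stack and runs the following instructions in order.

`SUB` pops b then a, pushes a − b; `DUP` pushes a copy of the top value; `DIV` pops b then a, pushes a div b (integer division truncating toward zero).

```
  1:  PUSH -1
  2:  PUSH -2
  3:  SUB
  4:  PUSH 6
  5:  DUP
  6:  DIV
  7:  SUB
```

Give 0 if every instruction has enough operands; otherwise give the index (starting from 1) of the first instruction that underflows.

0

PUSH -1 → -1
PUSH -2 → -1 -2
SUB     → 1
PUSH 6  → 1 6
DUP     → 1 6 6
DIV     → 1 1
SUB     → 0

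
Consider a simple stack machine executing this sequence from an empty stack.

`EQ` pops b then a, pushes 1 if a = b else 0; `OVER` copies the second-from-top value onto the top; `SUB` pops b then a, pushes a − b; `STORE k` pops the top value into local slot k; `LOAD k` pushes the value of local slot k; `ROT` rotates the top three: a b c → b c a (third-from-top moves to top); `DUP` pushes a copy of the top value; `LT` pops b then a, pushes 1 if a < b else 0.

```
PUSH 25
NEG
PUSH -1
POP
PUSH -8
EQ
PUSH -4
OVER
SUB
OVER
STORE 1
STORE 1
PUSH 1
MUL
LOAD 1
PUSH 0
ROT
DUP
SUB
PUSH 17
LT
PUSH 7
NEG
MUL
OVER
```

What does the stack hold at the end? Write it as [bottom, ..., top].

[-4, 0, -7, 0]

PUSH 25 : 25
NEG     : -25
PUSH -1 : -25 -1
POP     : -25
PUSH -8 : -25 -8
EQ      : 0
PUSH -4 : 0 -4
OVER    : 0 -4 0
SUB     : 0 -4
OVER    : 0 -4 0
STORE 1 : 0 -4
STORE 1 : 0
PUSH 1  : 0 1
MUL     : 0
LOAD 1  : 0 -4
PUSH 0  : 0 -4 0
ROT     : -4 0 0
DUP     : -4 0 0 0
SUB     : -4 0 0
PUSH 17 : -4 0 0 17
LT      : -4 0 1
PUSH 7  : -4 0 1 7
NEG     : -4 0 1 -7
MUL     : -4 0 -7
OVER    : -4 0 -7 0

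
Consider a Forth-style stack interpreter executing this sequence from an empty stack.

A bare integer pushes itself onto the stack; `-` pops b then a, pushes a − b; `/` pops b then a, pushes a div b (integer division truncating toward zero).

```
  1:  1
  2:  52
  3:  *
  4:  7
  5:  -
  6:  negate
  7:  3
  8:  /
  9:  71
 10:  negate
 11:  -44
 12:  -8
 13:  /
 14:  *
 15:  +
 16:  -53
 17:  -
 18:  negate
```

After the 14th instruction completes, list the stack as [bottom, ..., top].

1      -> [1]
52     -> [1, 52]
*      -> [52]
7      -> [52, 7]
-      -> [45]
negate -> [-45]
3      -> [-45, 3]
/      -> [-15]
71     -> [-15, 71]
negate -> [-15, -71]
-44    -> [-15, -71, -44]
-8     -> [-15, -71, -44, -8]
/      -> [-15, -71, 5]
*      -> [-15, -355]

[-15, -355]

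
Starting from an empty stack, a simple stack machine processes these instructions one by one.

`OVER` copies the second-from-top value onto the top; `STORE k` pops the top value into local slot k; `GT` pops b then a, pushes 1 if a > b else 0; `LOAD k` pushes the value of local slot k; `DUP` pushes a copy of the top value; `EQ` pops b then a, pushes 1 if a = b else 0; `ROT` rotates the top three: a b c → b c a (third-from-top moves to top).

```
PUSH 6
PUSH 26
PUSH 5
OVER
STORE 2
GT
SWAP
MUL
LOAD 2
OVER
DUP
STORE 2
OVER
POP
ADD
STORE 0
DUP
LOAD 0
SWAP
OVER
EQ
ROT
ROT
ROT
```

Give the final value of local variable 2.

6

PUSH 6  : 6
PUSH 26 : 6 26
PUSH 5  : 6 26 5
OVER    : 6 26 5 26
STORE 2 : 6 26 5
GT      : 6 1
SWAP    : 1 6
MUL     : 6
LOAD 2  : 6 26
OVER    : 6 26 6
DUP     : 6 26 6 6
STORE 2 : 6 26 6
OVER    : 6 26 6 26
POP     : 6 26 6
ADD     : 6 32
STORE 0 : 6
DUP     : 6 6
LOAD 0  : 6 6 32
SWAP    : 6 32 6
OVER    : 6 32 6 32
EQ      : 6 32 0
ROT     : 32 0 6
ROT     : 0 6 32
ROT     : 6 32 0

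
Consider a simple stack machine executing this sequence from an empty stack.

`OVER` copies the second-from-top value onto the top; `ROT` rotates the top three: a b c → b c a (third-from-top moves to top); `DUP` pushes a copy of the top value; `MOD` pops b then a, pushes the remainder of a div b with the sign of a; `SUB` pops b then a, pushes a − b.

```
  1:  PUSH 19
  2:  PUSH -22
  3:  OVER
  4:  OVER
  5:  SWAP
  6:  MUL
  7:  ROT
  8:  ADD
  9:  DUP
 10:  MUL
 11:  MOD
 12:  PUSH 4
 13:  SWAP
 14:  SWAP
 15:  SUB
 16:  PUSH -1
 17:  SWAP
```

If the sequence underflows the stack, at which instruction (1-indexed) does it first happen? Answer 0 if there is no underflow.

0

PUSH 19   19
PUSH -22  19 -22
OVER      19 -22 19
OVER      19 -22 19 -22
SWAP      19 -22 -22 19
MUL       19 -22 -418
ROT       -22 -418 19
ADD       -22 -399
DUP       -22 -399 -399
MUL       -22 159201
MOD       -22
PUSH 4    -22 4
SWAP      4 -22
SWAP      -22 4
SUB       -26
PUSH -1   -26 -1
SWAP      -1 -26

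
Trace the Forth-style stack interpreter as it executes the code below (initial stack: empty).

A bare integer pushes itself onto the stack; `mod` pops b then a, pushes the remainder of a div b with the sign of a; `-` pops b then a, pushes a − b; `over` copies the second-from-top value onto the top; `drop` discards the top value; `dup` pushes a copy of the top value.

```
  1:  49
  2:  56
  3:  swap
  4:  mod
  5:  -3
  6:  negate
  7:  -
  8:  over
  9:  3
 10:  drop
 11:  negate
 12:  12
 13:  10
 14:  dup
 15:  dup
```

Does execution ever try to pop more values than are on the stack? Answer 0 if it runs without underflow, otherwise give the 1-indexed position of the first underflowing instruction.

49     -> [49]
56     -> [49, 56]
swap   -> [56, 49]
mod    -> [7]
-3     -> [7, -3]
negate -> [7, 3]
-      -> [4]
over  — needs 2 operands, stack has 1 → underflow

8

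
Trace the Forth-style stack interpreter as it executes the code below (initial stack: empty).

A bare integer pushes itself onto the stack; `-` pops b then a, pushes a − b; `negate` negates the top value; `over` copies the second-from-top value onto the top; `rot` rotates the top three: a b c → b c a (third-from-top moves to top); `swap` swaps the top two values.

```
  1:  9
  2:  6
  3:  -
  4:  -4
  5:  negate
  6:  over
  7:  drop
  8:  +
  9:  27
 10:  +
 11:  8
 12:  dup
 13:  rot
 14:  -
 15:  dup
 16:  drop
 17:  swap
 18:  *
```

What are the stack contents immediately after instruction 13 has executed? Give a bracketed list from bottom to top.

[8, 8, 34]

9       9
6       9 6
-       3
-4      3 -4
negate  3 4
over    3 4 3
drop    3 4
+       7
27      7 27
+       34
8       34 8
dup     34 8 8
rot     8 8 34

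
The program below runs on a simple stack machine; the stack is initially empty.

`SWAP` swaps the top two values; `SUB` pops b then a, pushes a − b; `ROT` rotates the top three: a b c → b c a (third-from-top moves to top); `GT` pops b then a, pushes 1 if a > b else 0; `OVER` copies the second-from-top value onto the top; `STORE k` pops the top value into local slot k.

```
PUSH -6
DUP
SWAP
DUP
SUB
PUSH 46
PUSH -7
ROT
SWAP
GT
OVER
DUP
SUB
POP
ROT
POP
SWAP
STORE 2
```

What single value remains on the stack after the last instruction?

1

PUSH -6 -> -6
DUP     -> -6 -6
SWAP    -> -6 -6
DUP     -> -6 -6 -6
SUB     -> -6 0
PUSH 46 -> -6 0 46
PUSH -7 -> -6 0 46 -7
ROT     -> -6 46 -7 0
SWAP    -> -6 46 0 -7
GT      -> -6 46 1
OVER    -> -6 46 1 46
DUP     -> -6 46 1 46 46
SUB     -> -6 46 1 0
POP     -> -6 46 1
ROT     -> 46 1 -6
POP     -> 46 1
SWAP    -> 1 46
STORE 2 -> 1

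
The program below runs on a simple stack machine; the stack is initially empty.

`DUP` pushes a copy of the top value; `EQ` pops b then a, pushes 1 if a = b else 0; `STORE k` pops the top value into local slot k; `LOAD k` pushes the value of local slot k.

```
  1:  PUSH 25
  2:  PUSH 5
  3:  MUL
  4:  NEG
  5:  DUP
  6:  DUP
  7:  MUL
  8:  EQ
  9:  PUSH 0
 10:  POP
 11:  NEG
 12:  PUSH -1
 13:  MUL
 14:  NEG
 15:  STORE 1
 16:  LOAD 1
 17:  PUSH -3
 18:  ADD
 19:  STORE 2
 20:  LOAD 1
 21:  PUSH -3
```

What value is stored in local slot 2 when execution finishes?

-3

PUSH 25 → 25
PUSH 5  → 25 5
MUL     → 125
NEG     → -125
DUP     → -125 -125
DUP     → -125 -125 -125
MUL     → -125 15625
EQ      → 0
PUSH 0  → 0 0
POP     → 0
NEG     → 0
PUSH -1 → 0 -1
MUL     → 0
NEG     → 0
STORE 1 → (empty)
LOAD 1  → 0
PUSH -3 → 0 -3
ADD     → -3
STORE 2 → (empty)
LOAD 1  → 0
PUSH -3 → 0 -3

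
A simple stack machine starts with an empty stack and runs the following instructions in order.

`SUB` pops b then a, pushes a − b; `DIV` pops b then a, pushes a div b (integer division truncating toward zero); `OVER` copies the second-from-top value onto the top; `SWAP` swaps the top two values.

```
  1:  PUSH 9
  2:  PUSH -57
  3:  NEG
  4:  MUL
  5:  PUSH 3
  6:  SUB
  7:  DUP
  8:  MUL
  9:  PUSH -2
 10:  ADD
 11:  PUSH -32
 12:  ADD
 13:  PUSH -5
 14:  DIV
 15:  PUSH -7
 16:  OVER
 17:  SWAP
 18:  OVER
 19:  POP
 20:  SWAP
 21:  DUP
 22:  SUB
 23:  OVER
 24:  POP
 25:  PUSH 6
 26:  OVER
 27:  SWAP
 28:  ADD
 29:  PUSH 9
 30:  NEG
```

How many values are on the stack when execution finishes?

5

PUSH 9    9
PUSH -57  9 -57
NEG       9 57
MUL       513
PUSH 3    513 3
SUB       510
DUP       510 510
MUL       260100
PUSH -2   260100 -2
ADD       260098
PUSH -32  260098 -32
ADD       260066
PUSH -5   260066 -5
DIV       -52013
PUSH -7   -52013 -7
OVER      -52013 -7 -52013
SWAP      -52013 -52013 -7
OVER      -52013 -52013 -7 -52013
POP       -52013 -52013 -7
SWAP      -52013 -7 -52013
DUP       -52013 -7 -52013 -52013
SUB       -52013 -7 0
OVER      -52013 -7 0 -7
POP       -52013 -7 0
PUSH 6    -52013 -7 0 6
OVER      -52013 -7 0 6 0
SWAP      -52013 -7 0 0 6
ADD       -52013 -7 0 6
PUSH 9    -52013 -7 0 6 9
NEG       -52013 -7 0 6 -9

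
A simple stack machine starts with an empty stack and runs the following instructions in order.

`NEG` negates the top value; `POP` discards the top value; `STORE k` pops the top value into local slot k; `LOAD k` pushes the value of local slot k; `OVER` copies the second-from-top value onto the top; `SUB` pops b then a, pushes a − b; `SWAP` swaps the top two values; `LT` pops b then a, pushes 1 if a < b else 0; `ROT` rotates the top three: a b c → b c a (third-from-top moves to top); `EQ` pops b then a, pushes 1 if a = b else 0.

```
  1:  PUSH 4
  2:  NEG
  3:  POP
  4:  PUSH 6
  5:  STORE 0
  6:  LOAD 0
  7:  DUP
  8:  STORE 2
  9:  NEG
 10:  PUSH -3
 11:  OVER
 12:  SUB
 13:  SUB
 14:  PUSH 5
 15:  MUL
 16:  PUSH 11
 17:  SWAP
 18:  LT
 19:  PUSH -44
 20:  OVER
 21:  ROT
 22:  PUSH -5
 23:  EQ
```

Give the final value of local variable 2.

PUSH 4   : [4]
NEG      : [-4]
POP      : []
PUSH 6   : [6]
STORE 0  : []
LOAD 0   : [6]
DUP      : [6, 6]
STORE 2  : [6]
NEG      : [-6]
PUSH -3  : [-6, -3]
OVER     : [-6, -3, -6]
SUB      : [-6, 3]
SUB      : [-9]
PUSH 5   : [-9, 5]
MUL      : [-45]
PUSH 11  : [-45, 11]
SWAP     : [11, -45]
LT       : [0]
PUSH -44 : [0, -44]
OVER     : [0, -44, 0]
ROT      : [-44, 0, 0]
PUSH -5  : [-44, 0, 0, -5]
EQ       : [-44, 0, 0]

6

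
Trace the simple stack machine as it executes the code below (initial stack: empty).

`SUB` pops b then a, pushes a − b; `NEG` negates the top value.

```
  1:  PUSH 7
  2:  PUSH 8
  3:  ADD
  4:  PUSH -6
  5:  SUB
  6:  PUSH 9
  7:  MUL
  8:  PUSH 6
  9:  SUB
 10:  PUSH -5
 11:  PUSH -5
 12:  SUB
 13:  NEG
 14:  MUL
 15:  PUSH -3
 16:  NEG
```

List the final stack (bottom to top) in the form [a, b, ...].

PUSH 7   7
PUSH 8   7 8
ADD      15
PUSH -6  15 -6
SUB      21
PUSH 9   21 9
MUL      189
PUSH 6   189 6
SUB      183
PUSH -5  183 -5
PUSH -5  183 -5 -5
SUB      183 0
NEG      183 0
MUL      0
PUSH -3  0 -3
NEG      0 3

[0, 3]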